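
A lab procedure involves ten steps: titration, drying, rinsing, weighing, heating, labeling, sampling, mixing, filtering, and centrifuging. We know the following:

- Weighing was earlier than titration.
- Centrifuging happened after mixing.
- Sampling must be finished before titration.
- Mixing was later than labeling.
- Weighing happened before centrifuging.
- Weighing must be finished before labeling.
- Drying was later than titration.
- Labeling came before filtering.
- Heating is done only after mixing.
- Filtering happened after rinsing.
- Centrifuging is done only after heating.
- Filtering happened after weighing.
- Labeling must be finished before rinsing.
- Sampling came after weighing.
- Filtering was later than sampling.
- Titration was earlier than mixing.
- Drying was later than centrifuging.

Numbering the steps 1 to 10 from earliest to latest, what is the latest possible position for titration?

6

Titration must come before centrifuging, drying, heating, and mixing — 4 steps forced after it.
Everything else can be placed before titration in some valid order, so titration can sit as late as position 10 − 4 = 6.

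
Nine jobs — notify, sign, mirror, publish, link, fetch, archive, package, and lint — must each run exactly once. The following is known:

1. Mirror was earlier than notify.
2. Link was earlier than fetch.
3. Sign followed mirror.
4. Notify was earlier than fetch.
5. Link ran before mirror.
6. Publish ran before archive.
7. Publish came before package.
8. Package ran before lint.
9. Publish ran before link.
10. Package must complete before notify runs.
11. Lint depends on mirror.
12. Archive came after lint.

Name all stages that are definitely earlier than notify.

link, mirror, package, publish

Directly stated before notify: mirror and package.
Link reaches notify via link → mirror → notify.
Publish reaches notify via publish → package → notify.
No chain forces sign (or any of the others) ahead of notify.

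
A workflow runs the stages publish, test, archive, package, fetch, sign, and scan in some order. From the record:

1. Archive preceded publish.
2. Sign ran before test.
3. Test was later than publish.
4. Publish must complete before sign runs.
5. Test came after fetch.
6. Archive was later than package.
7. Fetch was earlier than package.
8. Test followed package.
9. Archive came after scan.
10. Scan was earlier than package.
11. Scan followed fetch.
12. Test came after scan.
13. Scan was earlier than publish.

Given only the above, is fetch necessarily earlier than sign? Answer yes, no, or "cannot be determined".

yes

Chain the constraints: fetch → scan → publish → sign. Each link is directly stated, so fetch comes before sign.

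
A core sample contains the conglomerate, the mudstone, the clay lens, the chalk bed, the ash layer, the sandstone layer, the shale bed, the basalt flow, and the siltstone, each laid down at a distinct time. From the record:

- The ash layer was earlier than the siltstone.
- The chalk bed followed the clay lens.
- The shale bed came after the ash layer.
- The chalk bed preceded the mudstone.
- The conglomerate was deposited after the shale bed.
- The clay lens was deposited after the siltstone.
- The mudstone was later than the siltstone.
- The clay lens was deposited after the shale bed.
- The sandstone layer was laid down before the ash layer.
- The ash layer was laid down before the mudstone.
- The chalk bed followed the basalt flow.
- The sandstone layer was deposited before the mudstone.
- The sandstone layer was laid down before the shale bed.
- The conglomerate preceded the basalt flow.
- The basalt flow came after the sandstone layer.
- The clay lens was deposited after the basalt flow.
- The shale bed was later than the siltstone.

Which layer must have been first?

The sandstone layer has a chain of constraints placing it before every other layer, so the sandstone layer must be first.

the sandstone layer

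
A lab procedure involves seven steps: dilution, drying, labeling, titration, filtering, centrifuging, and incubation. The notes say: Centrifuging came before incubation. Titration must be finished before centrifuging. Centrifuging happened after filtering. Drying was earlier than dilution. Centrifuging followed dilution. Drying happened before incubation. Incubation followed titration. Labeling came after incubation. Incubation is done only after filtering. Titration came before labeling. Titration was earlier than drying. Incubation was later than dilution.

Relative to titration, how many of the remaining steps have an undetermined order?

1

Forced after titration: centrifuging, dilution, drying, incubation, and labeling.
That leaves filtering with no forced order relative to titration — 1.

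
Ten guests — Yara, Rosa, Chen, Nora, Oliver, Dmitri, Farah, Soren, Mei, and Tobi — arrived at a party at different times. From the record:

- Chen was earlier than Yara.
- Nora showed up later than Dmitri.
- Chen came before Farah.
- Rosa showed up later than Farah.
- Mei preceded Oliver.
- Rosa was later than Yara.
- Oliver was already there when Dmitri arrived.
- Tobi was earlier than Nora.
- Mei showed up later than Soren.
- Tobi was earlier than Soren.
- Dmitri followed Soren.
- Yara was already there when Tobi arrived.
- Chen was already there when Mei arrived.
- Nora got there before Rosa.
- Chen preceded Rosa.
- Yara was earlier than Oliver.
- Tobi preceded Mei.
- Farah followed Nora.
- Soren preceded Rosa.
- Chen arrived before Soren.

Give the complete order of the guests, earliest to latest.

The constraints fix every adjacent pair, so only one ordering works:
Chen → Yara → Tobi → Soren → Mei → Oliver → Dmitri → Nora → Farah → Rosa.

Chen, Yara, Tobi, Soren, Mei, Oliver, Dmitri, Nora, Farah, Rosa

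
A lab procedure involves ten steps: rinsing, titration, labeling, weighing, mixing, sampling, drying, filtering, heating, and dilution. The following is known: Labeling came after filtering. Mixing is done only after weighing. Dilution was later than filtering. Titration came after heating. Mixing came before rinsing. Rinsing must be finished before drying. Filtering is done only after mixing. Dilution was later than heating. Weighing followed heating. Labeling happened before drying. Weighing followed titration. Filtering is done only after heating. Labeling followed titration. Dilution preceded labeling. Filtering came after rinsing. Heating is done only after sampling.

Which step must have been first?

Sampling has a chain of constraints placing it before every other step, so sampling must be first.

sampling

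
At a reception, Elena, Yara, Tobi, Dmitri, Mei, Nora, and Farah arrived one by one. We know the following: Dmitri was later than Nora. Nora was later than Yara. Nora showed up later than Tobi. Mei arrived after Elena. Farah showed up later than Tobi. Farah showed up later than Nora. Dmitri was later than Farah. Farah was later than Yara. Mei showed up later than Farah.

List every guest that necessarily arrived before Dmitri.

Directly stated before Dmitri: Farah and Nora.
Tobi reaches Dmitri via Tobi → Nora → Dmitri.
Yara reaches Dmitri via Yara → Nora → Dmitri.
No chain forces Elena (or any of the others) ahead of Dmitri.

Farah, Nora, Tobi, Yara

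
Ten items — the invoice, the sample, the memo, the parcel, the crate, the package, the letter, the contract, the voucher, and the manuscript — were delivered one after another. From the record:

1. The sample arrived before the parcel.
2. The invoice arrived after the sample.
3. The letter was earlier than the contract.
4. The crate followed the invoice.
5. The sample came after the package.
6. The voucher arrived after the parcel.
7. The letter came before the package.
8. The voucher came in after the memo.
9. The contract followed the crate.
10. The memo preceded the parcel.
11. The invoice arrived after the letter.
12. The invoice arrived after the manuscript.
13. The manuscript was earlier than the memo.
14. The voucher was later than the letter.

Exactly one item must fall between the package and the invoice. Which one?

the sample

Tracing the constraints gives the package → the sample → the invoice, so the sample sits after the package and before the invoice.
No other item is forced both after the package and before the invoice.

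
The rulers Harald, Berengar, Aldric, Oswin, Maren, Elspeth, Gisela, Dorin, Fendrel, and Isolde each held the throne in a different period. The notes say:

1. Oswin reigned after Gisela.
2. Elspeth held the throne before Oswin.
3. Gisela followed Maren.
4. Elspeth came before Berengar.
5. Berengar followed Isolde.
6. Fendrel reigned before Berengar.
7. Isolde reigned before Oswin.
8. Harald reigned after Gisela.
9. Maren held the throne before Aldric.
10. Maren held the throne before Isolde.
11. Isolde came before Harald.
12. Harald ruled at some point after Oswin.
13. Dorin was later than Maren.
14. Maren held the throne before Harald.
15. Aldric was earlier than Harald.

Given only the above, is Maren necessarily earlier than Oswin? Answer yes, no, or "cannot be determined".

Chain the constraints: Maren → Gisela → Oswin. Each link is directly stated, so Maren comes before Oswin.

yes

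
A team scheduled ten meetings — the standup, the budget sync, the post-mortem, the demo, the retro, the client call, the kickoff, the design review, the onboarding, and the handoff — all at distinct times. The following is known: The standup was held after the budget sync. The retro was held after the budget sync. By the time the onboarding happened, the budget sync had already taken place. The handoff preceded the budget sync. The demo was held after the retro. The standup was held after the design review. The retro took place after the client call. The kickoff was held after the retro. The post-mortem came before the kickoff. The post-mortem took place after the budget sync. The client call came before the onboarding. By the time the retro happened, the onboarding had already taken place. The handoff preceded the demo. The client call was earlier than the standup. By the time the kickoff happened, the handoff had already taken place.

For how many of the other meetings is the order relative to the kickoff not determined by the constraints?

3

Forced before the kickoff: the budget sync, the client call, the handoff, the onboarding, the post-mortem, and the retro.
That leaves the demo, the design review, and the standup with no forced order relative to the kickoff — 3.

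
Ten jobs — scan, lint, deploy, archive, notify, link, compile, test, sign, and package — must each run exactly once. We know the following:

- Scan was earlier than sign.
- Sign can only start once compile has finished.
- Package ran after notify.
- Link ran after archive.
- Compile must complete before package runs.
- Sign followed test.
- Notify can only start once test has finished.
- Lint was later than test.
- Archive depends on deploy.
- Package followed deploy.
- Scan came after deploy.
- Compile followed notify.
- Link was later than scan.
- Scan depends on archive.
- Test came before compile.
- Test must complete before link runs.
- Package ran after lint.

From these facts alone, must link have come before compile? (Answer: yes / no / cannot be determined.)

No chain of stated constraints runs from link to compile, and none runs from compile to link either.
So the relative order of link and compile is not fixed by the given facts.

cannot be determined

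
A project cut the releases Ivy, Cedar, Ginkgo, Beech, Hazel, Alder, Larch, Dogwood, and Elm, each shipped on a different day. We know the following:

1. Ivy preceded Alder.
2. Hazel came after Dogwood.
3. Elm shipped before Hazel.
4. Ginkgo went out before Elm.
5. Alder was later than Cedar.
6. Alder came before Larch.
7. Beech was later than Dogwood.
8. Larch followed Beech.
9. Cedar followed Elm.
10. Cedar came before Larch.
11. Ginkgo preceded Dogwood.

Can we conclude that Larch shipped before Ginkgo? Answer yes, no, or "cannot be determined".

Tracing the constraints gives Ginkgo → Elm → Cedar → Larch, so Ginkgo must come before Larch.
That means Larch cannot be before Ginkgo.

no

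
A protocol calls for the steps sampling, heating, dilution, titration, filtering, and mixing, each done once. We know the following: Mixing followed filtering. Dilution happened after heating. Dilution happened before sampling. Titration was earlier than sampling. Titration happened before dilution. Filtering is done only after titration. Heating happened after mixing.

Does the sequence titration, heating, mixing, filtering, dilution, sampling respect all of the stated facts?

The constraints require mixing before heating, but in the proposed sequence heating appears ahead of mixing. That one violation is enough.

no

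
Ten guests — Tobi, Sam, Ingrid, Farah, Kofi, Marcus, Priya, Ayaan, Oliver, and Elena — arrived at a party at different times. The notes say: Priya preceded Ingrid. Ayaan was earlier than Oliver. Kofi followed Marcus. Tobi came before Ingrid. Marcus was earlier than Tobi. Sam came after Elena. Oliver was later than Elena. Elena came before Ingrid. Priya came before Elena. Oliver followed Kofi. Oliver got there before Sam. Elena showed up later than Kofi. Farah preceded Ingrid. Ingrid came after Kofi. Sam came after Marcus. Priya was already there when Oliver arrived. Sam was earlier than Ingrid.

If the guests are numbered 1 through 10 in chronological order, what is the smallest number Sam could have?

Ayaan, Elena, Kofi, Marcus, Oliver, and Priya must all come before Sam — 6 forced predecessors.
Nothing else is forced ahead of Sam, so their earliest slot is position 6 + 1 = 7.

7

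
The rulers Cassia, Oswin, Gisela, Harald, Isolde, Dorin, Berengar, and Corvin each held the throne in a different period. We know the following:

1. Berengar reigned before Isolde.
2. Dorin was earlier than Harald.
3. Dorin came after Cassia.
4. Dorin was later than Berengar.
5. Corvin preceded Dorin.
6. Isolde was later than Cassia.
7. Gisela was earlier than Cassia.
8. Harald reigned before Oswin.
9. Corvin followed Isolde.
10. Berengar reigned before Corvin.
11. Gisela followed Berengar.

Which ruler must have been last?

Every other ruler has a chain of constraints placing them before Oswin, so Oswin is last.

Oswin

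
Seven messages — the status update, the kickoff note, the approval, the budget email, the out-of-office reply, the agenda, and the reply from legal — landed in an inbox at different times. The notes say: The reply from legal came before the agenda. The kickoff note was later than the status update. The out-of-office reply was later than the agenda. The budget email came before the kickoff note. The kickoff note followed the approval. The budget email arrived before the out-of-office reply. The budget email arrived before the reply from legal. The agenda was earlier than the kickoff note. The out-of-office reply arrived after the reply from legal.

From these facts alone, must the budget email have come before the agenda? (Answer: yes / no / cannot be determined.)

Chain the constraints: the budget email → the reply from legal → the agenda. Each link is directly stated, so the budget email comes before the agenda.

yes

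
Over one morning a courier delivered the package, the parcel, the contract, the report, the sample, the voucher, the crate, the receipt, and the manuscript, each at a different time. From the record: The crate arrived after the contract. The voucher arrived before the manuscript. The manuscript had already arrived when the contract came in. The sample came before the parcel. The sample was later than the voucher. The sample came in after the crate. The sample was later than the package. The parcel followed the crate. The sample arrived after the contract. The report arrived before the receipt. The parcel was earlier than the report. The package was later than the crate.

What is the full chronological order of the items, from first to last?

the voucher, the manuscript, the contract, the crate, the package, the sample, the parcel, the report, the receipt

The constraints fix every adjacent pair, so only one ordering works:
the voucher → the manuscript → the contract → the crate → the package → the sample → the parcel → the report → the receipt.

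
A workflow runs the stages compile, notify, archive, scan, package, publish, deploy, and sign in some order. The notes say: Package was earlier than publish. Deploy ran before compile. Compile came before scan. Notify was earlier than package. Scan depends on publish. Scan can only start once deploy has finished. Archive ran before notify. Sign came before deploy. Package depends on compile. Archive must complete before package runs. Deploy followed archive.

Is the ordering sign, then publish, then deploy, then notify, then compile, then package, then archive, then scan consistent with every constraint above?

The constraints require archive before deploy, but in the proposed sequence deploy appears ahead of archive. That one violation is enough.

no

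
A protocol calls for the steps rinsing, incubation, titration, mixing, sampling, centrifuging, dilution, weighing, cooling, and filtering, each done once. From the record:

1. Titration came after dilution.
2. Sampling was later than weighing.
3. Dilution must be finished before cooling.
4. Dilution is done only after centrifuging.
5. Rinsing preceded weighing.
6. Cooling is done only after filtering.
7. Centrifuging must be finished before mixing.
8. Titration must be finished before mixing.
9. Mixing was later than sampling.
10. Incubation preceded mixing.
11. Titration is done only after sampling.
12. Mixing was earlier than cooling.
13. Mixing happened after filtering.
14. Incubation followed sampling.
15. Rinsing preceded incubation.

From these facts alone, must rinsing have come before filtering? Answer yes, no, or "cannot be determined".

cannot be determined

No chain of stated constraints runs from rinsing to filtering, and none runs from filtering to rinsing either.
So the relative order of rinsing and filtering is not fixed by the given facts.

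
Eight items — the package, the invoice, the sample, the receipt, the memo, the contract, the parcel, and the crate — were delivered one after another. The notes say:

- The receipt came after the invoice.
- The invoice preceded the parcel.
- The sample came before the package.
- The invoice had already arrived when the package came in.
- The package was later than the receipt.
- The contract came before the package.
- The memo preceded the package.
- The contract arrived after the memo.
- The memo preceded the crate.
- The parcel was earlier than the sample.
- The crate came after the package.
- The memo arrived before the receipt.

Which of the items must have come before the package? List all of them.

Directly stated before the package: the contract, the invoice, the memo, the receipt, and the sample.
The parcel reaches the package via the parcel → the sample → the package.
No chain forces the crate ahead of the package.

the contract, the invoice, the memo, the parcel, the receipt, the sample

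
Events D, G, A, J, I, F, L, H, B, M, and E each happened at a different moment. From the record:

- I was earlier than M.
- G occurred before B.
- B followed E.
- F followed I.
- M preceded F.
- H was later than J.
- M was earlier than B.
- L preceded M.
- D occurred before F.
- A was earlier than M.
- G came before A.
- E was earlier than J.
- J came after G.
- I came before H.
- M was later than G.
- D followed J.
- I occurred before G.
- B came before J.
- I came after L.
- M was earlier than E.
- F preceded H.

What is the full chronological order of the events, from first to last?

L, I, G, A, M, E, B, J, D, F, H

The constraints fix every adjacent pair, so only one ordering works:
L → I → G → A → M → E → B → J → D → F → H.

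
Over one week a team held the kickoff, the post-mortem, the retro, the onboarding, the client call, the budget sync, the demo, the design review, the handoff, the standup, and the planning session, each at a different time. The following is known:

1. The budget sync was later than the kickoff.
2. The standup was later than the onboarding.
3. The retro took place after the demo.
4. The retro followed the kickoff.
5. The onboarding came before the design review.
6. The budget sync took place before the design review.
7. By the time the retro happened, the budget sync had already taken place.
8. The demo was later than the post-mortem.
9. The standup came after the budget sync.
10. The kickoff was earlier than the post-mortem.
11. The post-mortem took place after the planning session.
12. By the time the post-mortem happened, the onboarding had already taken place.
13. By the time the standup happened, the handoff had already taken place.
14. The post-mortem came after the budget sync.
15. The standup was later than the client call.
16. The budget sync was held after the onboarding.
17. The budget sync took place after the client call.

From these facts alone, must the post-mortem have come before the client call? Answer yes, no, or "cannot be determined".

Tracing the constraints gives the client call → the budget sync → the post-mortem, so the client call must come before the post-mortem.
That means the post-mortem cannot be before the client call.

no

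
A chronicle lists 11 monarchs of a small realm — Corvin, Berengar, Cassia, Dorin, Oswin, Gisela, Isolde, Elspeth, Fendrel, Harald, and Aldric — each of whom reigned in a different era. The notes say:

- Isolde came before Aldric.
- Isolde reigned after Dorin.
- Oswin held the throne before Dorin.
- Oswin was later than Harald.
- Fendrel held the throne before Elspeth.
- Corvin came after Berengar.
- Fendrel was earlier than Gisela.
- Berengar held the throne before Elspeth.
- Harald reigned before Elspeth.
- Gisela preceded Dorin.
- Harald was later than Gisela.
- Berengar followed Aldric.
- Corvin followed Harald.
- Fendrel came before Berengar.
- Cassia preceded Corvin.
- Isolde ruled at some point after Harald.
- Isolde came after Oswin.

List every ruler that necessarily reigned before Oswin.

Fendrel, Gisela, Harald

Directly stated before Oswin: Harald.
Fendrel reaches Oswin via Fendrel → Gisela → Harald → Oswin.
Gisela reaches Oswin via Gisela → Harald → Oswin.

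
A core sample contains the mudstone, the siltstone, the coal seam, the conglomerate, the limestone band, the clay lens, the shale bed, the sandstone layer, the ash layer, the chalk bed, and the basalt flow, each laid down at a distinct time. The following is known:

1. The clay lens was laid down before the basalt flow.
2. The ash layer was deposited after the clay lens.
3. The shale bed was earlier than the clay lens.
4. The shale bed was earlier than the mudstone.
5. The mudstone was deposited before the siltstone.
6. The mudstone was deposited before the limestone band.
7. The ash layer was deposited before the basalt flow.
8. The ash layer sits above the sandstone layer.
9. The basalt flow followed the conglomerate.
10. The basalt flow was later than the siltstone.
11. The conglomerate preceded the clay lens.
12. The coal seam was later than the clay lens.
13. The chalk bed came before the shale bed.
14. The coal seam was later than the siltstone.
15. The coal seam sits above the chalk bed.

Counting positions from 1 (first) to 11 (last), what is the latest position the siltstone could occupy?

9

The siltstone must come before the basalt flow and the coal seam — 2 layers forced after it.
Everything else can be placed before the siltstone in some valid order, so the siltstone can sit as late as position 11 − 2 = 9.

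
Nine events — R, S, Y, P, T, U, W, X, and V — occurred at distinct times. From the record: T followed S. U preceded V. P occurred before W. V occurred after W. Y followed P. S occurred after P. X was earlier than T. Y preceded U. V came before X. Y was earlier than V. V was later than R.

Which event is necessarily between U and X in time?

Tracing the constraints gives U → V → X, so V sits after U and before X.
No other event is forced both after U and before X.

V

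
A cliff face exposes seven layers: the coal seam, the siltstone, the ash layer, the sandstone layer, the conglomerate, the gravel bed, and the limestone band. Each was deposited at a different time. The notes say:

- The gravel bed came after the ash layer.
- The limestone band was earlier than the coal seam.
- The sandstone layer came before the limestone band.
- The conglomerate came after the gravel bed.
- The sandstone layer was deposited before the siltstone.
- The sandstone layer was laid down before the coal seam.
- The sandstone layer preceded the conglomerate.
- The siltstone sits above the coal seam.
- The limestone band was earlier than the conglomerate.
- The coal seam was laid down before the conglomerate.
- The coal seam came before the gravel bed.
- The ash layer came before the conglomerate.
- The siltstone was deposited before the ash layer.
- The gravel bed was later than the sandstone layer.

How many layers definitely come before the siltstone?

Directly stated before the siltstone: the coal seam and the sandstone layer.
The limestone band reaches the siltstone via the limestone band → the coal seam → the siltstone.
That's the coal seam, the limestone band, and the sandstone layer — 3 in all.

3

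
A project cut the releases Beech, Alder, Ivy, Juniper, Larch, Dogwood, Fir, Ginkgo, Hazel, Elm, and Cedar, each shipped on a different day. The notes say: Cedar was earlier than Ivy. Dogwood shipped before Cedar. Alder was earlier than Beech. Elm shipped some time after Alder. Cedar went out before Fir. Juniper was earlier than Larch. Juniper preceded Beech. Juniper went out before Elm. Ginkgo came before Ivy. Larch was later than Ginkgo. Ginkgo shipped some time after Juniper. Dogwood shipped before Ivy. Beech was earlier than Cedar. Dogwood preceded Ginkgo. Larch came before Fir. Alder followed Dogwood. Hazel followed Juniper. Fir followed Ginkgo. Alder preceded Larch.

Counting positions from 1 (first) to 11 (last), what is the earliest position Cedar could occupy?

Alder, Beech, Dogwood, and Juniper must all come before Cedar — 4 forced predecessors.
Nothing else is forced ahead of Cedar, so its earliest slot is position 4 + 1 = 5.

5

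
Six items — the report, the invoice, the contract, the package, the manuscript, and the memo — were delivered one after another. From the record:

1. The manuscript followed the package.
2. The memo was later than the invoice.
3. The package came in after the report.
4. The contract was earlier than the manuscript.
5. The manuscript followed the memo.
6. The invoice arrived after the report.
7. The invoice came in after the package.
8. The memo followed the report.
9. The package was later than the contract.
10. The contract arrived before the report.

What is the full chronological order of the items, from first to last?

the contract, the report, the package, the invoice, the memo, the manuscript

The constraints fix every adjacent pair, so only one ordering works:
the contract → the report → the package → the invoice → the memo → the manuscript.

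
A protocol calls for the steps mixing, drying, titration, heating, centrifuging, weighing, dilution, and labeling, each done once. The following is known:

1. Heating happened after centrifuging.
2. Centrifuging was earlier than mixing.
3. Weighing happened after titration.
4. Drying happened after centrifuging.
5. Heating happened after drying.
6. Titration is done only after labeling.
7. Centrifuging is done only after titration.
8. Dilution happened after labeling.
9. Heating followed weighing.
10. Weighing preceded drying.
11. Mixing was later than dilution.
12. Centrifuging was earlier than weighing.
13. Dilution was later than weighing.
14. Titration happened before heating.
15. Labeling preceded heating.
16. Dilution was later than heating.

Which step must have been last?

Every other step has a chain of constraints placing it before mixing, so mixing is last.

mixing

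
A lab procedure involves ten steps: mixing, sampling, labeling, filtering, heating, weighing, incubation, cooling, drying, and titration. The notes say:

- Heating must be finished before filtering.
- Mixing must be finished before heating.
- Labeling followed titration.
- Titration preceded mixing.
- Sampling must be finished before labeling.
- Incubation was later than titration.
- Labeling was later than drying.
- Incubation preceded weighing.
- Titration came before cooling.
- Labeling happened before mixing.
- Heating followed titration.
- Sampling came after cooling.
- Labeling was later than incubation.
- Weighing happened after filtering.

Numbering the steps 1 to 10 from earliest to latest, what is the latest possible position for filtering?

9

Filtering must come before weighing — 1 step forced after it.
Everything else can be placed before filtering in some valid order, so filtering can sit as late as position 10 − 1 = 9.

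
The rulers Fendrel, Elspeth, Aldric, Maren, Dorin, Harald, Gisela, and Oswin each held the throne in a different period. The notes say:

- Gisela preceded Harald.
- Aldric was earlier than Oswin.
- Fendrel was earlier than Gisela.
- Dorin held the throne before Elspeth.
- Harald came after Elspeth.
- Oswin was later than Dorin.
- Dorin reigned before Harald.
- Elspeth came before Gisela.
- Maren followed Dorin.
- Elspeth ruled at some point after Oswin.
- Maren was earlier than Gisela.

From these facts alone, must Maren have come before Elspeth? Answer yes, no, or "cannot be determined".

cannot be determined

No chain of stated constraints runs from Maren to Elspeth, and none runs from Elspeth to Maren either.
So the relative order of Maren and Elspeth is not fixed by the given facts.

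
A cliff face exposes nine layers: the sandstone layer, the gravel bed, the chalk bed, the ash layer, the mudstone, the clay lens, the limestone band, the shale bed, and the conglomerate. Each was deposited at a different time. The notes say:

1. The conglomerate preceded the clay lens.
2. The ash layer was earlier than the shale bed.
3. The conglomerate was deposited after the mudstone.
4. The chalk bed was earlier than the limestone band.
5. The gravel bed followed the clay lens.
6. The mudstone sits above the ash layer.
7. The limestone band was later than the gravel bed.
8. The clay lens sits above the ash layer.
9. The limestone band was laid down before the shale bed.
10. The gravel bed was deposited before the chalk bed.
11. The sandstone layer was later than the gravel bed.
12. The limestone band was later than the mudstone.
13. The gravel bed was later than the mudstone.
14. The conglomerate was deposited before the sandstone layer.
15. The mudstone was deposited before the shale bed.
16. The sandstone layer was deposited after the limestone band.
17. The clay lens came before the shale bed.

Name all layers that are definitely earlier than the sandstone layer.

the ash layer, the chalk bed, the clay lens, the conglomerate, the gravel bed, the limestone band, the mudstone

Directly stated before the sandstone layer: the conglomerate, the gravel bed, and the limestone band.
The ash layer reaches the sandstone layer via the ash layer → the clay lens → the gravel bed → the sandstone layer.
The chalk bed reaches the sandstone layer via the chalk bed → the limestone band → the sandstone layer.
The clay lens reaches the sandstone layer via the clay lens → the gravel bed → the sandstone layer.
Likewise the mudstone reaches the sandstone layer by chaining the stated constraints.
No chain forces the shale bed ahead of the sandstone layer.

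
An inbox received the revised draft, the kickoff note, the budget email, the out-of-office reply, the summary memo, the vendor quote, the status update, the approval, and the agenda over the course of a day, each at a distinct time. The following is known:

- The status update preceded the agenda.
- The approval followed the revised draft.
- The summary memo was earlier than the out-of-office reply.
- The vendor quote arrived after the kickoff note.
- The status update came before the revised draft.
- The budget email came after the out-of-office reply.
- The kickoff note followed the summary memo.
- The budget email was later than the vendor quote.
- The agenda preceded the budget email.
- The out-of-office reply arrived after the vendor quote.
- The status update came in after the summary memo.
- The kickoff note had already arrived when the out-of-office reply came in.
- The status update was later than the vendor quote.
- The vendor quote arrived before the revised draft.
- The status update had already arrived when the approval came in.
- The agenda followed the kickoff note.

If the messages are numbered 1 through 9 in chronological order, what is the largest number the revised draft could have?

The revised draft must come before the approval — 1 message forced after it.
Everything else can be placed before the revised draft in some valid order, so the revised draft can sit as late as position 9 − 1 = 8.

8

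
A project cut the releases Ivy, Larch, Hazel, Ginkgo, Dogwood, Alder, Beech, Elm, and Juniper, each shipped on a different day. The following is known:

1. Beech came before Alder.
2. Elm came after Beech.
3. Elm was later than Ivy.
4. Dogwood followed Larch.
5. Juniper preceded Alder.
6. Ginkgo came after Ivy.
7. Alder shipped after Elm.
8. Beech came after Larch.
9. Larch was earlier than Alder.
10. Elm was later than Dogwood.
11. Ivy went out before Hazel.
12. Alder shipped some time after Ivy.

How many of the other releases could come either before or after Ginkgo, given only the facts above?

7

Forced before Ginkgo: Ivy.
That leaves Alder, Beech, Dogwood, Elm, Hazel, Juniper, and Larch with no forced order relative to Ginkgo — 7.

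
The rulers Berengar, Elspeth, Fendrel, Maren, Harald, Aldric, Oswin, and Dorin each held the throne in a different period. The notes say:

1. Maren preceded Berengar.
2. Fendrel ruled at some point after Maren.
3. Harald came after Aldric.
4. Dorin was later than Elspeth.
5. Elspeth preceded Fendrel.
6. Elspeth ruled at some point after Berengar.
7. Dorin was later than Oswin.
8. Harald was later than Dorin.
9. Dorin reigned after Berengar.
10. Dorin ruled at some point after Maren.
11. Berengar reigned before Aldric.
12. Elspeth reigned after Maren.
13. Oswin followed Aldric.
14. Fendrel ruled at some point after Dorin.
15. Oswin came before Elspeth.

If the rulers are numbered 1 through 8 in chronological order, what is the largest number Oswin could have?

Oswin must come before Dorin, Elspeth, Fendrel, and Harald — 4 rulers forced after them.
Everything else can be placed before Oswin in some valid order, so Oswin can sit as late as position 8 − 4 = 4.

4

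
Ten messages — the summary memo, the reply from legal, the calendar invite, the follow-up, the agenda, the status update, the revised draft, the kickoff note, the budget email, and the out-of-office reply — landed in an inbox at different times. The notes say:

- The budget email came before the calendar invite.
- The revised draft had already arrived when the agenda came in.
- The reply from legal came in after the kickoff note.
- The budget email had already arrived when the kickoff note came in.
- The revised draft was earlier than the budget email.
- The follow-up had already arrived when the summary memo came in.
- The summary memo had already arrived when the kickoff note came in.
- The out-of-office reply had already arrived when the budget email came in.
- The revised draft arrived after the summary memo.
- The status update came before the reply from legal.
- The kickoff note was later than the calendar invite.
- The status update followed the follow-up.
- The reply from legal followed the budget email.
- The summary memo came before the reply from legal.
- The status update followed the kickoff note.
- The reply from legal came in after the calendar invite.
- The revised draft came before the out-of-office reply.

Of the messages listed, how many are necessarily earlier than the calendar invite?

5

Directly stated before the calendar invite: the budget email.
The follow-up reaches the calendar invite via the follow-up → the summary memo → the revised draft → the budget email → the calendar invite.
The out-of-office reply reaches the calendar invite via the out-of-office reply → the budget email → the calendar invite.
The revised draft reaches the calendar invite via the revised draft → the budget email → the calendar invite.
Likewise the summary memo reaches the calendar invite by chaining the stated constraints.
That's the budget email, the follow-up, the out-of-office reply, the revised draft, and the summary memo — 5 in all.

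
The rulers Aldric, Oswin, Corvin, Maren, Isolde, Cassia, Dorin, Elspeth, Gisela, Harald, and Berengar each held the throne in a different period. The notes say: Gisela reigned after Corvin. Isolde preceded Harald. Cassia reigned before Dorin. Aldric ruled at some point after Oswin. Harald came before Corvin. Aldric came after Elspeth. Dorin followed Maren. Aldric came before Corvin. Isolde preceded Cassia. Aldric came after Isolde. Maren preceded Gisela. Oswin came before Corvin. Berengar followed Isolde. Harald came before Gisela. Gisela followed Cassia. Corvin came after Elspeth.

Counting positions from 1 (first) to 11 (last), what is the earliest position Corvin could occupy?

Aldric, Elspeth, Harald, Isolde, and Oswin must all come before Corvin — 5 forced predecessors.
Nothing else is forced ahead of Corvin, so their earliest slot is position 5 + 1 = 6.

6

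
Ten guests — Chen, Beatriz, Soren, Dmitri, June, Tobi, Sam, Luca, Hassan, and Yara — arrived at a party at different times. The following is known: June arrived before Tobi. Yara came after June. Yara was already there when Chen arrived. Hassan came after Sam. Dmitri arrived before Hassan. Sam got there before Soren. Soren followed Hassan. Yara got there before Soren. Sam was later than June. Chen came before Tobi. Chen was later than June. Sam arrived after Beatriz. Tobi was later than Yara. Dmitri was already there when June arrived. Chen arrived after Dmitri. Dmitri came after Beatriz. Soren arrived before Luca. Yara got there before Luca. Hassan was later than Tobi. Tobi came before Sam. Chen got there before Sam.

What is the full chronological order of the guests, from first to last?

Beatriz, Dmitri, June, Yara, Chen, Tobi, Sam, Hassan, Soren, Luca

The constraints fix every adjacent pair, so only one ordering works:
Beatriz → Dmitri → June → Yara → Chen → Tobi → Sam → Hassan → Soren → Luca.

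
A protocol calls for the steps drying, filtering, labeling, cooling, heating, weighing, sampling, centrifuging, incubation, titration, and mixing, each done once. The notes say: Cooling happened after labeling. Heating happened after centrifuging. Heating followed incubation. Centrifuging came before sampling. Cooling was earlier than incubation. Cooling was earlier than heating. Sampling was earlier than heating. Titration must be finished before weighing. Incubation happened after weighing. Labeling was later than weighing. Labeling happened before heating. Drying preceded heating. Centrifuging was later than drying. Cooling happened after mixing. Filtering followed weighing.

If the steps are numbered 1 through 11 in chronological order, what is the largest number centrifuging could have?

9

Centrifuging must come before heating and sampling — 2 steps forced after it.
Everything else can be placed before centrifuging in some valid order, so centrifuging can sit as late as position 11 − 2 = 9.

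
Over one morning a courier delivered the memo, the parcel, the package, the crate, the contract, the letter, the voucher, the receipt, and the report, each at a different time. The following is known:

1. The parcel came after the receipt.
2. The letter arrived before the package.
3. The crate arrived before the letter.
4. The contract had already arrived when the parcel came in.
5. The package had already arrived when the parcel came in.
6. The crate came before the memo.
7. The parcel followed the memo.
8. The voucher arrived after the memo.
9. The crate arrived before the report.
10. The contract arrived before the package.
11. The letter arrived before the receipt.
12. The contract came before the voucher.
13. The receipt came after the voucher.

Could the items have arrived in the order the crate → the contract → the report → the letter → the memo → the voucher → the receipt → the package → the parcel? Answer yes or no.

yes

Check each stated constraint against the proposed order — e.g. the contract is ahead of the package; the contract is ahead of the parcel. Every pair is in the required order; nothing is violated.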